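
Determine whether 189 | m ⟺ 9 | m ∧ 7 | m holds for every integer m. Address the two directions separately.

[⇐] This fails: take m = 63. Both 9 ∣ 63 and 7 ∣ 63, yet 63 is not a multiple of 189 (since 63 = 0·189 + 63), so 189 ∤ 63.

[⇒] If 189 ∣ m, write m = 189q. Since 189 = 21·9, m = 9·(21q), so 9 ∣ m; and since 189 = 27·7, m = 7·(27q), so 7 ∣ m.

Only the forward implication holds.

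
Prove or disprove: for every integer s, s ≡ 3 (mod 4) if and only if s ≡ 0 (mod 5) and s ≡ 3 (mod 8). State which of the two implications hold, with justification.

(⇒) fails; (⇐) holds.

(⟹) This fails: s = 3 gives 3 ≡ 3 (mod 4) but 3 ≡ 3 (mod 5), so the conjunction on the right does not hold.

(⟸) Conversely, if s ≡ 0 (mod 5) and s ≡ 3 (mod 8), then by the Chinese remainder theorem s ≡ 35 (mod 40). Since 35 ≡ 3 (mod 4) and 4 ∣ 40, we get s ≡ 3 (mod 4).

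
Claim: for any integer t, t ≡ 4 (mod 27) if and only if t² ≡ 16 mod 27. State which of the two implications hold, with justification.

(→) Suppose t ≡ 4 (mod 27). Write t = 27j + 4. Then (27j + 4)² = 729j² + 216j + 16 = 27(27j² + 8j) + 16, so t² ≡ 16 (mod 27).

(←) This fails: take t = 23. Then 23² = 529 ≡ 16 (mod 27), yet 23 ≡ 23 (mod 27), not 4.

(⇒) holds; (⇐) fails.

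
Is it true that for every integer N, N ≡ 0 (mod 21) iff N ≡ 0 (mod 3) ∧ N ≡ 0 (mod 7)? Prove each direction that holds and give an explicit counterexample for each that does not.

Forward direction. Suppose N ≡ 0 (mod 21); write N = 21j + 0. Since 3 ∣ 21, reducing mod 3 gives N ≡ 0 (mod 3); since 7 ∣ 21, reducing mod 7 gives N ≡ 0 (mod 7).

Converse. If N ≡ 0 (mod 3) and N ≡ 0 (mod 7), then by the Chinese remainder theorem N ≡ 0 (mod 21). This is exactly N ≡ 0 (mod 21).

The biconditional holds.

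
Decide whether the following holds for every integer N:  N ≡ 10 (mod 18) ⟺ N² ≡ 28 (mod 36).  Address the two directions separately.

(→) Suppose N ≡ 10 (mod 18). Working modulo 36, N ∈ {10, 28}; for each such r, r² ≡ 28 (mod 36).

(←) This fails: take N = 8. Then 8² = 64 ≡ 28 (mod 36), yet 8 ≡ 8 (mod 18), not 10.

The forward direction holds; the converse fails.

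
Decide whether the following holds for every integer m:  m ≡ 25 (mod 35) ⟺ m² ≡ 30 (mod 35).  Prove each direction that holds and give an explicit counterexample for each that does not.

Only the forward implication holds.

(→) Suppose m ≡ 25 (mod 35). Write m = 35j + 25. Then (35j + 25)² = 1225j² + 1750j + 625 = 35(35j² + 50j + 17) + 30, so m² ≡ 30 (mod 35).

(←) This fails: take m = 10. Then 10² = 100 ≡ 30 (mod 35), yet 10 ≡ 10 (mod 35), not 25.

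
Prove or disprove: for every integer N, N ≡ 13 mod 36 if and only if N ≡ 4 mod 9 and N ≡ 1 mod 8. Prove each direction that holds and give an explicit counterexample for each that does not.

[⇒] This fails: N = 13 gives 13 ≡ 13 (mod 36) but 13 ≡ 5 (mod 8), so the conjunction on the right does not hold.

[⇐] Conversely, if N ≡ 4 (mod 9) and N ≡ 1 (mod 8), then by the Chinese remainder theorem N ≡ 49 (mod 72). Since 49 ≡ 13 (mod 36) and 36 ∣ 72, we get N ≡ 13 (mod 36).

Only the reverse direction holds.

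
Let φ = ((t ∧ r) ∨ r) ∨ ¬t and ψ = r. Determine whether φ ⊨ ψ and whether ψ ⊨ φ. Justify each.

(⇒) This fails. Under r = F, t = F, the left side is true but the right side is false.

(⇐) Assume the antecedent. If r is true, ((t ∧ r) ∨ r) ∨ ¬t reduces to true regardless of the other variables. If r is false, the antecedent cannot hold. Either way ((t ∧ r) ∨ r) ∨ ¬t holds.

Only the converse holds.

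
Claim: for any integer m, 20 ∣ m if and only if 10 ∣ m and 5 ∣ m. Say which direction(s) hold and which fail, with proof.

(⇒) holds; (⇐) fails.

(⟹) If 20 ∣ m, write m = 20q. Since 20 = 2·10, m = 10·(2q), so 10 ∣ m; and since 20 = 4·5, m = 5·(4q), so 5 ∣ m.

(⟸) This fails: take m = 10. Both 10 ∣ 10 and 5 ∣ 10, yet 10 is not a multiple of 20 (since 10 = 0·20 + 10), so 20 ∤ 10.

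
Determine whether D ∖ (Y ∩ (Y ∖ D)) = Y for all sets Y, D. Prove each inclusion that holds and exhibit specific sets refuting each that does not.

Forward inclusion. This inclusion fails. Take Y = ∅, D = {1}; then 1 ∈ D ∖ (Y ∩ (Y ∖ D)) but 1 ∉ Y.

Reverse inclusion. This inclusion fails. Take Y = {1}, D = ∅; then 1 ∈ Y but 1 ∉ D ∖ (Y ∩ (Y ∖ D)).

Neither inclusion holds.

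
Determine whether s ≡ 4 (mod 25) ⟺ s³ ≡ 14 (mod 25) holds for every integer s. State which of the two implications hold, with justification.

Both implications hold.

(⇒) Suppose s ≡ 4 (mod 25). Write s = 25j + 4. Then (25j + 4)³ = 15625j³ + 7500j² + 1200j + 64 = 25(625j³ + 300j² + 48j + 2) + 14, so s³ ≡ 14 (mod 25).

(⇐) Conversely, suppose s³ ≡ 14 (mod 25). The only residue r in {0, …, 24} with r³ ≡ 14 (mod 25) is r = 4, so s ≡ 4 (mod 25).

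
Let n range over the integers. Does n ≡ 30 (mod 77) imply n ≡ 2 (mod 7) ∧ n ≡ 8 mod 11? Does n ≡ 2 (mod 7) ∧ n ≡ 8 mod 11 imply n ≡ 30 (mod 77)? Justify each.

Both implications hold.

(⇐) If n ≡ 2 (mod 7) and n ≡ 8 (mod 11), then by the Chinese remainder theorem n ≡ 30 (mod 77). This is exactly n ≡ 30 (mod 77).

(⇒) Suppose n ≡ 30 (mod 77); write n = 77j + 30. Since 7 ∣ 77, reducing mod 7 gives n ≡ 30 ≡ 2 (mod 7); since 11 ∣ 77, reducing mod 11 gives n ≡ 30 ≡ 8 (mod 11).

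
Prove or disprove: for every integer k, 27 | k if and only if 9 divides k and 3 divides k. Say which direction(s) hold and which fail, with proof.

(⇒) holds; (⇐) fails.

[⇒] If 27 ∣ k, write k = 27q. Since 27 = 3·9, k = 9·(3q), so 9 ∣ k; and since 27 = 9·3, k = 3·(9q), so 3 ∣ k.

[⇐] This fails: take k = 9. Both 9 ∣ 9 and 3 ∣ 9, yet 9 is not a multiple of 27 (since 9 = 0·27 + 9), so 27 ∤ 9.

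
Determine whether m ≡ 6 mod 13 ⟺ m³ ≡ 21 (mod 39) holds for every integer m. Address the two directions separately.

Neither implication holds.

(⟹) This fails: take m = 19. Then 19 ≡ 6 (mod 13), but 19³ = 6859 ≡ 34 (mod 39), not 21.

(⟸) This fails: take m = 15. Then 15³ = 3375 ≡ 21 (mod 39), yet 15 ≡ 2 (mod 13), not 6.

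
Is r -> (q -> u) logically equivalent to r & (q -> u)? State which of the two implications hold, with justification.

(⇒) This fails. Under q = F, u = F, r = F, the left side is true but the right side is false.

(⇐) Assume the antecedent. If q is true, the antecedent forces (q = T, u = T, r = T), and r -> (q -> u) holds there. If q is false, r -> (q -> u) reduces to true regardless of the other variables. Either way r -> (q -> u) holds.

The forward direction fails; the converse holds.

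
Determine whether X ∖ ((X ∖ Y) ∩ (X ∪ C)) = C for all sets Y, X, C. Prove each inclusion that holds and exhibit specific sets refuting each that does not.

(⟹) This inclusion fails. Take Y = {1}, X = {1}, C = ∅; then 1 ∈ X ∖ ((X ∖ Y) ∩ (X ∪ C)) but 1 ∉ C.

(⟸) This inclusion fails. Take Y = ∅, X = ∅, C = {1}; then 1 ∈ C but 1 ∉ X ∖ ((X ∖ Y) ∩ (X ∪ C)).

(⊆) fails and (⊇) fails.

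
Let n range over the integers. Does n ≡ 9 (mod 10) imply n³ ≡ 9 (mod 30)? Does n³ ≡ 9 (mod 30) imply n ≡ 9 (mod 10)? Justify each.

The forward direction fails; the converse holds.

Forward direction. This fails: take n = 19. Then 19 ≡ 9 (mod 10), but 19³ = 6859 ≡ 19 (mod 30), not 9.

Converse. The residues r modulo 30 with r³ ≡ 9 (mod 30) are exactly {9}, and each is ≡ 9 (mod 10).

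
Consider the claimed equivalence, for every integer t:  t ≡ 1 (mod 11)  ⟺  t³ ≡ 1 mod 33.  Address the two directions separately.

(⟹) This fails: take t = 12. Then 12 ≡ 1 (mod 11), but 12³ = 1728 ≡ 12 (mod 33), not 1.

(⟸) Conversely, the residues r modulo 33 with r³ ≡ 1 (mod 33) are exactly {1}, and each is ≡ 1 (mod 11).

Not equivalent: only (⇐) holds.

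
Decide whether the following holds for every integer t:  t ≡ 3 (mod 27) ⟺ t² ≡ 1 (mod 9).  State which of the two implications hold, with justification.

Neither direction holds.

Forward direction. This fails: take t = 3. Then 3 ≡ 3 (mod 27), but 3² = 9 ≡ 0 (mod 9), not 1.

Converse. This fails: take t = 1. Then 1² = 1 ≡ 1 (mod 9), yet 1 ≡ 1 (mod 27), not 3.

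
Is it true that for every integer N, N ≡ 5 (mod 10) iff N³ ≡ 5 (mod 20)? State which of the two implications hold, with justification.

Only the reverse direction holds.

Forward direction. This fails: take N = 15. Then 15 ≡ 5 (mod 10), but 15³ = 3375 ≡ 15 (mod 20), not 5.

Converse. The residues r modulo 20 with r³ ≡ 5 (mod 20) are exactly {5}, and each is ≡ 5 (mod 10).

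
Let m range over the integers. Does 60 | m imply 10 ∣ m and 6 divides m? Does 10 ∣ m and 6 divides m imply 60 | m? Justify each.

(→) If 60 ∣ m, write m = 60q. Since 60 = 6·10, m = 10·(6q), so 10 ∣ m; and since 60 = 10·6, m = 6·(10q), so 6 ∣ m.

(←) This fails: take m = 30. Both 10 ∣ 30 and 6 ∣ 30, yet 30 is not a multiple of 60 (since 30 = 0·60 + 30), so 60 ∤ 30.

Only the forward direction holds.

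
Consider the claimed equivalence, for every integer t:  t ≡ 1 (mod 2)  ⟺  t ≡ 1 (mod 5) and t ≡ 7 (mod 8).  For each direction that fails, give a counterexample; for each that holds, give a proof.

Forward direction. This fails: t = 1 gives 1 ≡ 1 (mod 2) but 1 ≡ 1 (mod 8), so the conjunction on the right does not hold.

Converse. If t ≡ 1 (mod 5) and t ≡ 7 (mod 8), then by the Chinese remainder theorem t ≡ 31 (mod 40). Since 31 ≡ 1 (mod 2) and 2 ∣ 40, we get t ≡ 1 (mod 2).

Not equivalent: only (⇐) holds.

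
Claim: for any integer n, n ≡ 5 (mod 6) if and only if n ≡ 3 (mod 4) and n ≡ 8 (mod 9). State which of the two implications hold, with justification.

Not equivalent: only (⇐) holds.

(⟹) This fails: n = 5 gives 5 ≡ 5 (mod 6) but 5 ≡ 1 (mod 4), so the conjunction on the right does not hold.

(⟸) Conversely, if n ≡ 3 (mod 4) and n ≡ 8 (mod 9), then by the Chinese remainder theorem n ≡ 35 (mod 36). Since 35 ≡ 5 (mod 6) and 6 ∣ 36, we get n ≡ 5 (mod 6).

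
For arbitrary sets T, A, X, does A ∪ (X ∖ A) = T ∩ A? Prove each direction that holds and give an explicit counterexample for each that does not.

Only the reverse inclusion holds.

Forward inclusion. This inclusion fails. Take T = ∅, A = {1}, X = ∅; then 1 ∈ A ∪ (X ∖ A) but 1 ∉ T ∩ A.

Reverse inclusion. Let x ∈ T ∩ A. Then either x ∈ T ∩ A and x ∉ X; or x ∈ T ∩ A ∩ X. In each case x ∈ A ∪ (X ∖ A), so T ∩ A ⊆ A ∪ (X ∖ A).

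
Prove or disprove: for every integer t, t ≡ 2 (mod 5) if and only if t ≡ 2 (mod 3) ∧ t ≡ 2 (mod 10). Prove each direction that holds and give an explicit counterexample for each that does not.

Not equivalent: only (⇐) holds.

(⇐) If t ≡ 2 (mod 3) and t ≡ 2 (mod 10), then by the Chinese remainder theorem t ≡ 2 (mod 30). Since 2 ≡ 2 (mod 5) and 5 ∣ 30, we get t ≡ 2 (mod 5).

(⇒) This fails: t = 7 gives 7 ≡ 2 (mod 5) but 7 ≡ 1 (mod 3), so the conjunction on the right does not hold.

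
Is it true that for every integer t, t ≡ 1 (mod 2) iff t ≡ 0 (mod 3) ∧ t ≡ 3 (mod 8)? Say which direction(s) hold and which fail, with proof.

Not equivalent: only (⇐) holds.

Forward direction. This fails: t = 1 gives 1 ≡ 1 (mod 2) but 1 ≡ 1 (mod 3), so the conjunction on the right does not hold.

Converse. If t ≡ 0 (mod 3) and t ≡ 3 (mod 8), then by the Chinese remainder theorem t ≡ 3 (mod 24). Since 3 ≡ 1 (mod 2) and 2 ∣ 24, we get t ≡ 1 (mod 2).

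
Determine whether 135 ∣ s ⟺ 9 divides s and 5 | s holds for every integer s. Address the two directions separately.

The forward direction holds; the converse fails.

(⟹) If 135 ∣ s, write s = 135q. Since 135 = 15·9, s = 9·(15q), so 9 ∣ s; and since 135 = 27·5, s = 5·(27q), so 5 ∣ s.

(⟸) This fails: take s = 45. Both 9 ∣ 45 and 5 ∣ 45, yet 45 is not a multiple of 135 (since 45 = 0·135 + 45), so 135 ∤ 45.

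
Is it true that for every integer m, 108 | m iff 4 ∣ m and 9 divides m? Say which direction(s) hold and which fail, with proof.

(→) If 108 ∣ m, write m = 108q. Since 108 = 27·4, m = 4·(27q), so 4 ∣ m; and since 108 = 12·9, m = 9·(12q), so 9 ∣ m.

(←) This fails: take m = 36. Both 4 ∣ 36 and 9 ∣ 36, yet 36 is not a multiple of 108 (since 36 = 0·108 + 36), so 108 ∤ 36.

Only the forward direction holds.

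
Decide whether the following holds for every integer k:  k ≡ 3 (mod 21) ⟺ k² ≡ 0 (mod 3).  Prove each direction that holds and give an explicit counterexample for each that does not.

The forward direction holds; the converse fails.

(⇐) This fails: take k = 0. Then 0² = 0 ≡ 0 (mod 3), yet 0 ≡ 0 (mod 21), not 3.

(⇒) Suppose k ≡ 3 (mod 21). Then k² ≡ 3² = 9 (mod 21), and since 3 ∣ 21, also k² ≡ 0 (mod 3).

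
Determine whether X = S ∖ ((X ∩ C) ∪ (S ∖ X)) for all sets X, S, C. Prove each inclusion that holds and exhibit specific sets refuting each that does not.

Forward inclusion. This inclusion fails. Take X = {1}, S = ∅, C = ∅; then 1 ∈ X but 1 ∉ S ∖ ((X ∩ C) ∪ (S ∖ X)).

Reverse inclusion. Let x ∈ S ∖ ((X ∩ C) ∪ (S ∖ X)). Then x ∈ X ∩ S and x ∉ C, from which x ∈ X.

Only the reverse inclusion holds.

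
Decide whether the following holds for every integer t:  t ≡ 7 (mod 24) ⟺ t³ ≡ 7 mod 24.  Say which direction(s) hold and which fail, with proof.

Both directions hold; the statement is true.

[⇒] Suppose t ≡ 7 (mod 24). Write t = 24j + 7. Then (24j + 7)³ = 13824j³ + 12096j² + 3528j + 343 = 24(576j³ + 504j² + 147j + 14) + 7, so t³ ≡ 7 (mod 24).

[⇐] Conversely, suppose t³ ≡ 7 (mod 24). The only residue r in {0, …, 23} with r³ ≡ 7 (mod 24) is r = 7, so t ≡ 7 (mod 24).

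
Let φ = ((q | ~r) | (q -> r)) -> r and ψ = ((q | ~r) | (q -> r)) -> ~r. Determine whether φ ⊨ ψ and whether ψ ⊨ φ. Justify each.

Forward direction. This fails. Under q = F, r = T, the left side is true but the right side is false.

Converse. This fails. Under q = F, r = F, the left side is false but the right side is true.

Neither direction holds.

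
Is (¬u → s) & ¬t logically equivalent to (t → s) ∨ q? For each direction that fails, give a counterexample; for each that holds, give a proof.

Only the forward implication holds.

(→) Assume the antecedent. If s is true, (t → s) ∨ q reduces to true regardless of the other variables. If s is false, the antecedent forces (q = F, s = F, t = F, u = T) or (q = T, s = F, t = F, u = T), and (t → s) ∨ q holds there. Either way (t → s) ∨ q holds.

(←) This fails. Under q = F, s = F, t = F, u = F, the left side is false but the right side is true.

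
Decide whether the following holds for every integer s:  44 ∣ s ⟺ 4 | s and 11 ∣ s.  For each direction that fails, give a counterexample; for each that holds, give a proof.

(→) If 44 ∣ s, write s = 44q. Since 44 = 11·4, s = 4·(11q), so 4 ∣ s; and since 44 = 4·11, s = 11·(4q), so 11 ∣ s.

(←) Suppose 4 ∣ s and 11 ∣ s. Any common multiple of 4 and 11 is a multiple of their lcm; here gcd(4, 11) = 1, so lcm(4, 11) = 4·11 = 44, so 44 ∣ s.

Equivalent; both directions hold.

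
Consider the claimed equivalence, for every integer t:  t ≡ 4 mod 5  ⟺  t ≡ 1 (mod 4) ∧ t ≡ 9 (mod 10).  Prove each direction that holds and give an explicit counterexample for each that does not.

(⟸) If t ≡ 1 (mod 4) and t ≡ 9 (mod 10), then by the Chinese remainder theorem t ≡ 9 (mod 20). Since 9 ≡ 4 (mod 5) and 5 ∣ 20, we get t ≡ 4 (mod 5).

(⟹) This fails: t = 19 gives 19 ≡ 4 (mod 5) but 19 ≡ 3 (mod 4), so the conjunction on the right does not hold.

Only the reverse direction holds.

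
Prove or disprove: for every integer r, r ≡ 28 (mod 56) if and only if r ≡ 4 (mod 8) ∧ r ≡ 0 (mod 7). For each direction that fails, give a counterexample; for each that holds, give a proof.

(⇒) Suppose r ≡ 28 (mod 56); write r = 56j + 28. Since 8 ∣ 56, reducing mod 8 gives r ≡ 28 ≡ 4 (mod 8); since 7 ∣ 56, reducing mod 7 gives r ≡ 28 ≡ 0 (mod 7).

(⇐) Conversely, if r ≡ 4 (mod 8) and r ≡ 0 (mod 7), then by the Chinese remainder theorem r ≡ 28 (mod 56). This is exactly r ≡ 28 (mod 56).

Both directions hold; the statement is true.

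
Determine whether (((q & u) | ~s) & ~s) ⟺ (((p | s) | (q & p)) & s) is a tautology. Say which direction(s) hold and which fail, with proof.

Neither implication holds.

Forward direction. This fails. Under q = F, s = F, p = F, u = F, the left side is true but the right side is false.

Converse. This fails. Under q = F, s = T, p = F, u = F, the left side is false but the right side is true.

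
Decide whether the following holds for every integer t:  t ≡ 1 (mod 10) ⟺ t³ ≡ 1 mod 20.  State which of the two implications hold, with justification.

(⇐) The residues r modulo 20 with r³ ≡ 1 (mod 20) are exactly {1}, and each is ≡ 1 (mod 10).

(⇒) This fails: take t = 11. Then 11 ≡ 1 (mod 10), but 11³ = 1331 ≡ 11 (mod 20), not 1.

(⇒) fails; (⇐) holds.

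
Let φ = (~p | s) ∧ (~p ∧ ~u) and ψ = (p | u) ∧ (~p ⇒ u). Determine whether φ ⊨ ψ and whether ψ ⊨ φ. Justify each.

(→) This fails. Under p = F, u = F, s = F, the left side is true but the right side is false.

(←) This fails. Under p = T, u = F, s = F, the left side is false but the right side is true.

(⇒) fails and (⇐) fails.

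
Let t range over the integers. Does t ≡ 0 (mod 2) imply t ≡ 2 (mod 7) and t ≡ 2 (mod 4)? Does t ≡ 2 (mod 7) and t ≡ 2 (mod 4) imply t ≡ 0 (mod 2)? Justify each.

(⇒) This fails: t = 0 gives 0 ≡ 0 (mod 2) but 0 ≡ 0 (mod 7), so the conjunction on the right does not hold.

(⇐) Conversely, if t ≡ 2 (mod 7) and t ≡ 2 (mod 4), then by the Chinese remainder theorem t ≡ 2 (mod 28). Since 2 ≡ 0 (mod 2) and 2 ∣ 28, we get t ≡ 0 (mod 2).

(⇒) fails; (⇐) holds.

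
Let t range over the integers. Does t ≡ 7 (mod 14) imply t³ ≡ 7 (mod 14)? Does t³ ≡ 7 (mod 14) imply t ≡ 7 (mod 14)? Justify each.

(⟹) Suppose t ≡ 7 (mod 14). Write t = 14j + 7. Then (14j + 7)³ = 2744j³ + 4116j² + 2058j + 343 = 14(196j³ + 294j² + 147j + 24) + 7, so t³ ≡ 7 (mod 14).

(⟸) Conversely, suppose t³ ≡ 7 (mod 14). The only residue r in {0, …, 13} with r³ ≡ 7 (mod 14) is r = 7, so t ≡ 7 (mod 14).

Both directions hold.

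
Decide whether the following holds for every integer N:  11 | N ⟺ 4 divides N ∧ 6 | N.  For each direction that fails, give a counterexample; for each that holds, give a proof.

(⇒) fails and (⇐) fails.

[⇒] This fails: take N = 11. Certainly 11 ∣ 11, but 4 ∤ 11.

[⇐] This fails: take N = 12. Both 4 ∣ 12 and 6 ∣ 12, yet 12 is not a multiple of 11 (since 12 = 1·11 + 1), so 11 ∤ 12.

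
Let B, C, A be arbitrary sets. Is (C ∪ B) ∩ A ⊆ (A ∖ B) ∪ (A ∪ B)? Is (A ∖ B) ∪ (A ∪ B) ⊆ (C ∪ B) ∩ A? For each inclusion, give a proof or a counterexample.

(⊆) Let x ∈ (C ∪ B) ∩ A. Then either x ∈ B ∩ A and x ∉ C; or x ∈ C ∩ A and x ∉ B; or x ∈ B ∩ C ∩ A. In each case x ∈ (A ∖ B) ∪ (A ∪ B), so (C ∪ B) ∩ A ⊆ (A ∖ B) ∪ (A ∪ B).

(⊇) This inclusion fails. Take B = {1}, C = ∅, A = ∅; then 1 ∈ (A ∖ B) ∪ (A ∪ B) but 1 ∉ (C ∪ B) ∩ A.

The sets are not equal: only the forward inclusion holds.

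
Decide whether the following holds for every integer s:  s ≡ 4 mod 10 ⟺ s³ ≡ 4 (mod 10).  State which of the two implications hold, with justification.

Equivalent; both directions hold.

(⟸) Suppose s³ ≡ 4 (mod 10). The only residue r in {0, …, 9} with r³ ≡ 4 (mod 10) is r = 4, so s ≡ 4 (mod 10).

(⟹) Suppose s ≡ 4 mod 10. Write s = 10j + 4. Then (10j + 4)³ = 1000j³ + 1200j² + 480j + 64 = 10(100j³ + 120j² + 48j + 6) + 4, so s³ ≡ 4 (mod 10).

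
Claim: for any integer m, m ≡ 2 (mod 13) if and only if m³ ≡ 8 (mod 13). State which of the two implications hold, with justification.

Only the forward direction holds.

(⇒) Suppose m ≡ 2 (mod 13). Write m = 13j + 2. Then (13j + 2)³ = 2197j³ + 1014j² + 156j + 8 = 13(169j³ + 78j² + 12j) + 8, so m³ ≡ 8 (mod 13).

(⇐) This fails: take m = 5. Then 5³ = 125 ≡ 8 (mod 13), yet 5 ≡ 5 (mod 13), not 2.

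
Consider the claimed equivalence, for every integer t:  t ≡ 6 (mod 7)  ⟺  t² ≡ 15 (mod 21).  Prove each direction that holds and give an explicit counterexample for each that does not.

Neither implication holds.

(⟹) This fails: take t = 13. Then 13 ≡ 6 (mod 7), but 13² = 169 ≡ 1 (mod 21), not 15.

(⟸) This fails: take t = 15. Then 15² = 225 ≡ 15 (mod 21), yet 15 ≡ 1 (mod 7), not 6.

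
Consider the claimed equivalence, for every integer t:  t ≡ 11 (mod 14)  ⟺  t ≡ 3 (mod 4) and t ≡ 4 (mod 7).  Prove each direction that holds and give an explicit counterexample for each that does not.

Not equivalent: only (⇐) holds.

(⟹) This fails: t = 25 gives 25 ≡ 11 (mod 14) but 25 ≡ 1 (mod 4), so the conjunction on the right does not hold.

(⟸) Conversely, if t ≡ 3 (mod 4) and t ≡ 4 (mod 7), then by the Chinese remainder theorem t ≡ 11 (mod 28). Since 11 ≡ 11 (mod 14) and 14 ∣ 28, we get t ≡ 11 (mod 14).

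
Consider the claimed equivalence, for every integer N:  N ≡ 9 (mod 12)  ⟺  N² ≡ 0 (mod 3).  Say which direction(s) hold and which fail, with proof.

The forward direction holds; the converse fails.

(⟹) Suppose N ≡ 9 (mod 12). Then N² ≡ 9² = 81 (mod 12), and since 3 ∣ 12, also N² ≡ 0 (mod 3).

(⟸) This fails: take N = 0. Then 0² = 0 ≡ 0 (mod 3), yet 0 ≡ 0 (mod 12), not 9.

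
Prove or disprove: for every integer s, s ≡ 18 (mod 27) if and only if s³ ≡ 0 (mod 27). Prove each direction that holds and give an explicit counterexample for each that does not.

(⟸) This fails: take s = 0. Then 0³ = 0 ≡ 0 (mod 27), yet 0 ≡ 0 (mod 27), not 18.

(⟹) Suppose s ≡ 18 (mod 27). Write s = 27j + 18. Then (27j + 18)³ = 19683j³ + 39366j² + 26244j + 5832 = 27(729j³ + 1458j² + 972j + 216) + 0, so s³ ≡ 0 (mod 27).

Not equivalent: only (⇒) holds.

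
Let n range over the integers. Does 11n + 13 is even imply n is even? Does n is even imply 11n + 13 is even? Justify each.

Forward direction. This fails: n = 7 gives 11n + 13 = 90, which is even, but 7 is odd, not even.

Converse. This also fails: n = 2 is even, but 11n + 13 = 35 is odd, not even.

Both directions fail.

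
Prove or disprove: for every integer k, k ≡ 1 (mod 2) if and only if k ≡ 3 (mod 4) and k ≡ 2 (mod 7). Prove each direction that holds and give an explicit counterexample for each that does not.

(⇒) fails; (⇐) holds.

(⟹) This fails: k = 1 gives 1 ≡ 1 (mod 2) but 1 ≡ 1 (mod 4), so the conjunction on the right does not hold.

(⟸) Conversely, if k ≡ 3 (mod 4) and k ≡ 2 (mod 7), then by the Chinese remainder theorem k ≡ 23 (mod 28). Since 23 ≡ 1 (mod 2) and 2 ∣ 28, we get k ≡ 1 (mod 2).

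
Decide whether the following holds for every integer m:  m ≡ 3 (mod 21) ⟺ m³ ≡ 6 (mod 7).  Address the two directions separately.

Only the forward implication holds.

Forward direction. Suppose m ≡ 3 (mod 21). Then m³ ≡ 3³ = 27 (mod 21), and since 7 ∣ 21, also m³ ≡ 6 (mod 7).

Converse. This fails: take m = 5. Then 5³ = 125 ≡ 6 (mod 7), yet 5 ≡ 5 (mod 21), not 3.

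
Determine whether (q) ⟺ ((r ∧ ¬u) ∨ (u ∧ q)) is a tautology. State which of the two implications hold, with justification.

Neither implication holds.

[⇒] This fails. Under q = T, r = F, u = F, the left side is true but the right side is false.

[⇐] This fails. Under q = F, r = T, u = F, the left side is false but the right side is true.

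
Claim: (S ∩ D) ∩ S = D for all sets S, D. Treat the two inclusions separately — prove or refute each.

The sets are not equal: only the forward inclusion holds.

(⊆) Let x ∈ (S ∩ D) ∩ S. Then x ∈ S ∩ D, from which x ∈ D.

(⊇) This inclusion fails. Take S = ∅, D = {1}; then 1 ∈ D but 1 ∉ (S ∩ D) ∩ S.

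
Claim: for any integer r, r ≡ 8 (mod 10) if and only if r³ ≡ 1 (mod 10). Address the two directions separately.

Neither direction holds.

[⇒] This fails: take r = 8. Then 8 ≡ 8 (mod 10), but 8³ = 512 ≡ 2 (mod 10), not 1.

[⇐] This fails: take r = 1. Then 1³ = 1 ≡ 1 (mod 10), yet 1 ≡ 1 (mod 10), not 8.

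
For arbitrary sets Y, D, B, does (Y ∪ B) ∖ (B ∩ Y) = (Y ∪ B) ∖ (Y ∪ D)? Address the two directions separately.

(⊆) fails; (⊇) holds.

Forward inclusion. This inclusion fails. Take Y = {1}, D = ∅, B = ∅; then 1 ∈ (Y ∪ B) ∖ (B ∩ Y) but 1 ∉ (Y ∪ B) ∖ (Y ∪ D).

Reverse inclusion. Let x ∈ (Y ∪ B) ∖ (Y ∪ D). Then x ∈ B and x ∉ Y, D, from which x ∈ (Y ∪ B) ∖ (B ∩ Y).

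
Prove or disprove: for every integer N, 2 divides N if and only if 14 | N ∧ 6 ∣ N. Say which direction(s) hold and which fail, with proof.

(→) This fails: take N = 2. Certainly 2 ∣ 2, but 14 ∤ 2.

(←) Suppose 14 ∣ N and 6 ∣ N. Any common multiple of 14 and 6 is a multiple of their lcm; here lcm(14, 6) = 14·6/gcd(14, 6) = 84/2 = 42, so 42 ∣ N. Since 2 ∣ 42, it follows that 2 ∣ N.

Only the reverse direction holds.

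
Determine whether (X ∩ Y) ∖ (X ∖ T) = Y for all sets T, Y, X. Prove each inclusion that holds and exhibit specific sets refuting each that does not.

(⟹) Let x ∈ (X ∩ Y) ∖ (X ∖ T). Then x ∈ T ∩ Y ∩ X, from which x ∈ Y.

(⟸) This inclusion fails. Take T = ∅, Y = {1}, X = ∅; then 1 ∈ Y but 1 ∉ (X ∩ Y) ∖ (X ∖ T).

(⊆) holds; (⊇) fails.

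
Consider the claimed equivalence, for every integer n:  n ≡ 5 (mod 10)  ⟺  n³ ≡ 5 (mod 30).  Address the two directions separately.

(⟹) This fails: take n = 15. Then 15 ≡ 5 (mod 10), but 15³ = 3375 ≡ 15 (mod 30), not 5.

(⟸) Conversely, the residues r modulo 30 with r³ ≡ 5 (mod 30) are exactly {5}, and each is ≡ 5 (mod 10).

Only the converse holds.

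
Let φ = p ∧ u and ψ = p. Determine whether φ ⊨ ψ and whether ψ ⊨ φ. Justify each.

(⇒) Assume the antecedent. If u is true, the antecedent forces (u = T, p = T), and p holds there. If u is false, the antecedent cannot hold. Either way p holds.

(⇐) This fails. Under u = F, p = T, the left side is false but the right side is true.

Not equivalent: only (⇒) holds.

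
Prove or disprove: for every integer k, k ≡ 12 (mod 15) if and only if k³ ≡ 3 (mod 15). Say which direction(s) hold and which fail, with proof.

Both implications hold.

(⇒) Suppose k ≡ 12 (mod 15). Write k = 15j + 12. Then (15j + 12)³ = 3375j³ + 8100j² + 6480j + 1728 = 15(225j³ + 540j² + 432j + 115) + 3, so k³ ≡ 3 (mod 15).

(⇐) Conversely, suppose k³ ≡ 3 (mod 15). The only residue r in {0, …, 14} with r³ ≡ 3 (mod 15) is r = 12, so k ≡ 12 (mod 15).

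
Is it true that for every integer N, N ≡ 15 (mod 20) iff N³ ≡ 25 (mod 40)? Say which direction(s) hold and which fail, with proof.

[⇒] This fails: take N = 15. Then 15 ≡ 15 (mod 20), but 15³ = 3375 ≡ 15 (mod 40), not 25.

[⇐] This fails: take N = 25. Then 25³ = 15625 ≡ 25 (mod 40), yet 25 ≡ 5 (mod 20), not 15.

Neither direction holds.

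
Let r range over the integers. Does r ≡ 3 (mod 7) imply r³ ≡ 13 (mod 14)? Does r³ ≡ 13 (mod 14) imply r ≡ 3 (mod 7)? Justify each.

Forward direction. This fails: take r = 10. Then 10 ≡ 3 (mod 7), but 10³ = 1000 ≡ 6 (mod 14), not 13.

Converse. This fails: take r = 5. Then 5³ = 125 ≡ 13 (mod 14), yet 5 ≡ 5 (mod 7), not 3.

(⇒) fails and (⇐) fails.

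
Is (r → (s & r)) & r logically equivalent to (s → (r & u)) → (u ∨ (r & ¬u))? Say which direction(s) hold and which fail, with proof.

(←) This fails. Under s = T, u = F, r = F, the left side is false but the right side is true.

(→) Assume the antecedent. If s is true, (s → (r & u)) → (u ∨ (r & ¬u)) reduces to true regardless of the other variables. If s is false, the antecedent cannot hold. Either way (s → (r & u)) → (u ∨ (r & ¬u)) holds.

Only the forward implication holds.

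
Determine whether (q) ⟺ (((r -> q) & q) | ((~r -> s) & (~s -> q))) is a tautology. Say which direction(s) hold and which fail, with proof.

Only the forward direction holds.

(→) Assume the antecedent. If s is true, the consequent reduces to true regardless of the other variables. If s is false, the antecedent forces (s = F, r = F, q = T) or (s = F, r = T, q = T), and the consequent holds there. Either way the consequent holds.

(←) This fails. Under s = T, r = F, q = F, the left side is false but the right side is true.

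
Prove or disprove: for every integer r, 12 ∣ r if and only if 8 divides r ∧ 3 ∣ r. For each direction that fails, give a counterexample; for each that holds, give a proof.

[⇒] This fails: take r = 12. Certainly 12 ∣ 12, but 8 ∤ 12.

[⇐] Suppose 8 ∣ r and 3 ∣ r. Any common multiple of 8 and 3 is a multiple of their lcm; here gcd(8, 3) = 1, so lcm(8, 3) = 8·3 = 24, so 24 ∣ r. Since 12 ∣ 24, it follows that 12 ∣ r.

Not equivalent: only (⇐) holds.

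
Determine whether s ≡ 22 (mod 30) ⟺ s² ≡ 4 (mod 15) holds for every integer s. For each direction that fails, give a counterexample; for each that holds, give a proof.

Only the forward implication holds.

(⇐) This fails: take s = 2. Then 2² = 4 ≡ 4 (mod 15), yet 2 ≡ 2 (mod 30), not 22.

(⇒) Suppose s ≡ 22 (mod 30). Then s² ≡ 22² = 484 (mod 30), and since 15 ∣ 30, also s² ≡ 4 (mod 15).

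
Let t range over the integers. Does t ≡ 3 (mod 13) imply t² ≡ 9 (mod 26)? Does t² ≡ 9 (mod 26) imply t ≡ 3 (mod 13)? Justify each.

Forward direction. This fails: take t = 16. Then 16 ≡ 3 (mod 13), but 16² = 256 ≡ 22 (mod 26), not 9.

Converse. This fails: take t = 23. Then 23² = 529 ≡ 9 (mod 26), yet 23 ≡ 10 (mod 13), not 3.

Neither implication holds.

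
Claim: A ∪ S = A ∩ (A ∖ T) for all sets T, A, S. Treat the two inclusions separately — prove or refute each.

The sets are not equal: only the reverse inclusion holds.

(⊇) Let x ∈ A ∩ (A ∖ T). Then either x ∈ A and x ∉ T, S; or x ∈ A ∩ S and x ∉ T. In each case x ∈ A ∪ S, so A ∩ (A ∖ T) ⊆ A ∪ S.

(⊆) This inclusion fails. Take T = {1}, A = {1}, S = ∅; then 1 ∈ A ∪ S but 1 ∉ A ∩ (A ∖ T).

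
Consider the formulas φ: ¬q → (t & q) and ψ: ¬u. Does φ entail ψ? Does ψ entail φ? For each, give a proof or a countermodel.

(⇒) fails and (⇐) fails.

(→) This fails. Under q = T, u = T, t = F, the left side is true but the right side is false.

(←) This fails. Under q = F, u = F, t = F, the left side is false but the right side is true.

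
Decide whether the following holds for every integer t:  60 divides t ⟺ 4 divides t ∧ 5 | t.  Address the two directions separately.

(→) If 60 ∣ t, write t = 60q. Since 60 = 15·4, t = 4·(15q), so 4 ∣ t; and since 60 = 12·5, t = 5·(12q), so 5 ∣ t.

(←) This fails: take t = 20. Both 4 ∣ 20 and 5 ∣ 20, yet 20 is not a multiple of 60 (since 20 = 0·60 + 20), so 60 ∤ 20.

(⇒) holds; (⇐) fails.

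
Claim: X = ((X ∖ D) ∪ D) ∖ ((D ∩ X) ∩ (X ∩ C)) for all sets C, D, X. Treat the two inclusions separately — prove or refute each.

(⊆) fails and (⊇) fails.

Forward inclusion. This inclusion fails. Take C = {1}, D = {1}, X = {1}; then 1 ∈ X but 1 ∉ ((X ∖ D) ∪ D) ∖ ((D ∩ X) ∩ (X ∩ C)).

Reverse inclusion. This inclusion fails. Take C = ∅, D = {1}, X = ∅; then 1 ∈ ((X ∖ D) ∪ D) ∖ ((D ∩ X) ∩ (X ∩ C)) but 1 ∉ X.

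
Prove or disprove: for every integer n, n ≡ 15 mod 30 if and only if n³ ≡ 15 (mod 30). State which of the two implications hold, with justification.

(⇐) Suppose n³ ≡ 15 (mod 30). The only residue r in {0, …, 29} with r³ ≡ 15 (mod 30) is r = 15, so n ≡ 15 (mod 30).

(⇒) Suppose n ≡ 15 mod 30. Write n = 30j + 15. Then (30j + 15)³ = 27000j³ + 40500j² + 20250j + 3375 = 30(900j³ + 1350j² + 675j + 112) + 15, so n³ ≡ 15 (mod 30).

The biconditional holds.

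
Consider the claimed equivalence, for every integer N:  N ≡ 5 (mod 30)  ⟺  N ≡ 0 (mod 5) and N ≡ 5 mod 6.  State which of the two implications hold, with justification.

Forward direction. Suppose N ≡ 5 (mod 30); write N = 30j + 5. Since 5 ∣ 30, reducing mod 5 gives N ≡ 5 ≡ 0 (mod 5); since 6 ∣ 30, reducing mod 6 gives N ≡ 5 (mod 6).

Converse. If N ≡ 0 (mod 5) and N ≡ 5 (mod 6), then by the Chinese remainder theorem N ≡ 5 (mod 30). This is exactly N ≡ 5 (mod 30).

The biconditional holds.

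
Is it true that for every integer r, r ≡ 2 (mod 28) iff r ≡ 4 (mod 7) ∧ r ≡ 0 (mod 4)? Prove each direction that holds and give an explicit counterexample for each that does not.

Both directions fail.

[⇒] This fails: r = 2 gives 2 ≡ 2 (mod 28) but 2 ≡ 2 (mod 7), so the conjunction on the right does not hold.

[⇐] This fails: r = 4 satisfies both congruences on the right (4 ≡ 4 mod 7 and 4 ≡ 0 mod 4) yet 4 ≡ 4 (mod 28), not 2.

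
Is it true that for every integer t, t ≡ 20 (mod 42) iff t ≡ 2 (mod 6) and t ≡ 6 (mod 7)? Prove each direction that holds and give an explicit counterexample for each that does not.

[⇒] Suppose t ≡ 20 (mod 42); write t = 42j + 20. Since 6 ∣ 42, reducing mod 6 gives t ≡ 20 ≡ 2 (mod 6); since 7 ∣ 42, reducing mod 7 gives t ≡ 20 ≡ 6 (mod 7).

[⇐] Conversely, if t ≡ 2 (mod 6) and t ≡ 6 (mod 7), then by the Chinese remainder theorem t ≡ 20 (mod 42). This is exactly t ≡ 20 (mod 42).

The biconditional holds.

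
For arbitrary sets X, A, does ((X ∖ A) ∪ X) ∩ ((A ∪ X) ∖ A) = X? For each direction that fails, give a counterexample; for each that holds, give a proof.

(⟹) Let x ∈ ((X ∖ A) ∪ X) ∩ ((A ∪ X) ∖ A). Then x ∈ X and x ∉ A, from which x ∈ X.

(⟸) This inclusion fails. Take X = {1}, A = {1}; then 1 ∈ X but 1 ∉ ((X ∖ A) ∪ X) ∩ ((A ∪ X) ∖ A).

(⊆) holds; (⊇) fails.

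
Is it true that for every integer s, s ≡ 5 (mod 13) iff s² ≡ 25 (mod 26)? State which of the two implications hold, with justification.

(→) This fails: take s = 18. Then 18 ≡ 5 (mod 13), but 18² = 324 ≡ 12 (mod 26), not 25.

(←) This fails: take s = 21. Then 21² = 441 ≡ 25 (mod 26), yet 21 ≡ 8 (mod 13), not 5.

Both directions fail.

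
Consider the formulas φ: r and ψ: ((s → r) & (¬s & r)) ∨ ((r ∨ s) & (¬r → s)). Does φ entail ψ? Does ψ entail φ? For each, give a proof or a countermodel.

Forward direction. Assume the antecedent. If r is true, the consequent reduces to true regardless of the other variables. If r is false, the antecedent cannot hold. Either way the consequent holds.

Converse. This fails. Under r = F, s = T, the left side is false but the right side is true.

(⇒) holds; (⇐) fails.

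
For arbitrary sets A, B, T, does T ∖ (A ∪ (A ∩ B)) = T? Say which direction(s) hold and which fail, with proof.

(⊆) Let x ∈ T ∖ (A ∪ (A ∩ B)). Then either x ∈ T and x ∉ A, B; or x ∈ B ∩ T and x ∉ A. In each case x ∈ T, so T ∖ (A ∪ (A ∩ B)) ⊆ T.

(⊇) This inclusion fails. Take A = {1}, B = ∅, T = {1}; then 1 ∈ T but 1 ∉ T ∖ (A ∪ (A ∩ B)).

The sets are not equal: only the forward inclusion holds.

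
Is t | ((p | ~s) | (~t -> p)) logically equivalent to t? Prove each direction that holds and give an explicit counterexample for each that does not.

[⇒] This fails. Under p = F, t = F, s = F, the left side is true but the right side is false.

[⇐] Assume the antecedent. If p is true, t | ((p | ~s) | (~t -> p)) reduces to true regardless of the other variables. If p is false, the antecedent forces (p = F, t = T, s = F) or (p = F, t = T, s = T), and t | ((p | ~s) | (~t -> p)) holds there. Either way t | ((p | ~s) | (~t -> p)) holds.

The forward direction fails; the converse holds.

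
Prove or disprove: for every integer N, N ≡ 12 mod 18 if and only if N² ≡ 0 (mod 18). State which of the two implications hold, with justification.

Only the forward direction holds.

(→) Suppose N ≡ 12 mod 18. Write N = 18j + 12. Then (18j + 12)² = 324j² + 432j + 144 = 18(18j² + 24j + 8) + 0, so N² ≡ 0 (mod 18).

(←) This fails: take N = 0. Then 0² = 0 ≡ 0 (mod 18), yet 0 ≡ 0 (mod 18), not 12.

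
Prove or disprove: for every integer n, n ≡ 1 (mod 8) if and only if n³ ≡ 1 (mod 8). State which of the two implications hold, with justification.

(→) Suppose n ≡ 1 (mod 8). Write n = 8j + 1. Then (8j + 1)³ = 512j³ + 192j² + 24j + 1 = 8(64j³ + 24j² + 3j) + 1, so n³ ≡ 1 (mod 8).

(←) For the converse, argue contrapositively. If n ≢ 1 (mod 8), then n is congruent to one of 0, 2, 3, 4, 5, 6, 7 modulo 8, and these give n³ ≡ 0, 0, 3, 0, 5, 0, 7 respectively — never 1.

The biconditional holds.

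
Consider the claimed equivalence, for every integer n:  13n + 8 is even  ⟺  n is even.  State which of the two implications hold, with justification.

(⟹) Suppose 13n + 8 is even. Since 13 is odd, 13n and n have the same parity, so 13n + 8 ≡ n + 8 (mod 2). As 8 is even, 13n + 8 is even exactly when n is even. Thus n is even.

(⟸) Conversely, suppose n is even; write n = 2j. Then 13n + 8 = 13·(2j) + 8 = 2·13j + 8, which is even.

The biconditional holds.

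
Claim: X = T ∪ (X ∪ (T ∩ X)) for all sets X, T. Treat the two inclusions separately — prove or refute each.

(⊆) holds; (⊇) fails.

Forward inclusion. Let x ∈ X. Then either x ∈ X and x ∉ T; or x ∈ X ∩ T. In each case x ∈ T ∪ (X ∪ (T ∩ X)), so X ⊆ T ∪ (X ∪ (T ∩ X)).

Reverse inclusion. This inclusion fails. Take X = ∅, T = {1}; then 1 ∈ T ∪ (X ∪ (T ∩ X)) but 1 ∉ X.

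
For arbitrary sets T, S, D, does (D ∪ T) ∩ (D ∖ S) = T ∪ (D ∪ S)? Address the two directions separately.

(⟹) Let x ∈ (D ∪ T) ∩ (D ∖ S). Then either x ∈ D and x ∉ T, S; or x ∈ T ∩ D and x ∉ S. In each case x ∈ T ∪ (D ∪ S), so (D ∪ T) ∩ (D ∖ S) ⊆ T ∪ (D ∪ S).

(⟸) This inclusion fails. Take T = {1}, S = ∅, D = ∅; then 1 ∈ T ∪ (D ∪ S) but 1 ∉ (D ∪ T) ∩ (D ∖ S).

(⊆) holds; (⊇) fails.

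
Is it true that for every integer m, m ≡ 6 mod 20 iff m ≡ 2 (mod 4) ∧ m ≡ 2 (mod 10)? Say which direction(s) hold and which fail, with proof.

Neither direction holds.

[⇒] This fails: m = 6 gives 6 ≡ 6 (mod 20) but 6 ≡ 6 (mod 10), so the conjunction on the right does not hold.

[⇐] This fails: m = 2 satisfies both congruences on the right (2 ≡ 2 mod 4 and 2 ≡ 2 mod 10) yet 2 ≡ 2 (mod 20), not 6.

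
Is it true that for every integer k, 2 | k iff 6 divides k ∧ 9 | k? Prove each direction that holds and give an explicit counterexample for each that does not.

Only the reverse direction holds.

(⟹) This fails: take k = 2. Certainly 2 ∣ 2, but 6 ∤ 2.

(⟸) Suppose 6 ∣ k and 9 ∣ k. Any common multiple of 6 and 9 is a multiple of their lcm; here lcm(6, 9) = 6·9/gcd(6, 9) = 54/3 = 18, so 18 ∣ k. Since 2 ∣ 18, it follows that 2 ∣ k.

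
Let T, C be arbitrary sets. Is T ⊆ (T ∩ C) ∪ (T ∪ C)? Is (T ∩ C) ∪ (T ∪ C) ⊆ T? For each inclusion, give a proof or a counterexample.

(⊆) holds; (⊇) fails.

(⟸) This inclusion fails. Take T = ∅, C = {1}; then 1 ∈ (T ∩ C) ∪ (T ∪ C) but 1 ∉ T.

(⟹) Let x ∈ T. Then either x ∈ T and x ∉ C; or x ∈ T ∩ C. In each case x ∈ (T ∩ C) ∪ (T ∪ C), so T ⊆ (T ∩ C) ∪ (T ∪ C).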